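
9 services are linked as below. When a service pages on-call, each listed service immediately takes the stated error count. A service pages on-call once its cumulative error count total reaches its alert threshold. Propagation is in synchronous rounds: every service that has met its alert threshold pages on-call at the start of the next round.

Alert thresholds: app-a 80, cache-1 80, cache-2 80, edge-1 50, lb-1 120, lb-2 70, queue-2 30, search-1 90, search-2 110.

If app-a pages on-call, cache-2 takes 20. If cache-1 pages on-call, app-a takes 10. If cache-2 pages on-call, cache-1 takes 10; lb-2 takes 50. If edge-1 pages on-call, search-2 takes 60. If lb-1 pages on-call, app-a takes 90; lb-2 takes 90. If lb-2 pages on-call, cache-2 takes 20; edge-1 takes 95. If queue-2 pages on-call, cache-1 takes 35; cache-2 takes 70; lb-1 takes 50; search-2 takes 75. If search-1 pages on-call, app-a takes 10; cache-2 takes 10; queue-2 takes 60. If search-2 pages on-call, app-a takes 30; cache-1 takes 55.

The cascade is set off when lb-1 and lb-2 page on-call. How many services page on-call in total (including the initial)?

Round 1 — lb-1, lb-2 page on-call (initial).
  app-a: +90 → 90 ≥ 80
  cache-2: +20 → 20 < 80
  edge-1: +95 → 95 ≥ 50
Round 2 — app-a, edge-1 page on-call.
  cache-2: +20 → 40 < 80
  search-2: +60 → 60 < 110
No further pages.

4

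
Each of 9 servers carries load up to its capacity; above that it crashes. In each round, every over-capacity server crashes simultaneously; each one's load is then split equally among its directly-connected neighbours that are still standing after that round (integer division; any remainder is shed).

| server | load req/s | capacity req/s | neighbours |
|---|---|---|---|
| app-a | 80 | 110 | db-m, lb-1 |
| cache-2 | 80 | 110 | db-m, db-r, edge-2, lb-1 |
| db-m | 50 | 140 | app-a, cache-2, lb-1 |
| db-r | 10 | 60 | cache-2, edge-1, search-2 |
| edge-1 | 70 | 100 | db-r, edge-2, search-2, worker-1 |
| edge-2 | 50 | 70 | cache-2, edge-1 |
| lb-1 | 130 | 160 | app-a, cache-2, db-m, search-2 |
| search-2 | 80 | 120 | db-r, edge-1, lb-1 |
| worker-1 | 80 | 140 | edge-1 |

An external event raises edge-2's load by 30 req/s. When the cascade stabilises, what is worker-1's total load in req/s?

Round 1 — edge-2 at 80 > 70. edge-2 crashes.
  edge-2 sheds 80 req/s to cache-2, edge-1: 40 each.
    cache-2: 80+40 = 120 > 110
    edge-1: 70+40 = 110 > 100
Round 2 — cache-2, edge-1 crash.
  cache-2 sheds 120 req/s to db-m, db-r, lb-1: 40 each.
    db-m: 50+40 = 90 ≤ 140
    db-r: 10+40 = 50 ≤ 60
    lb-1: 130+40 = 170 > 160
  edge-1 sheds 110 req/s to db-r, search-2, worker-1: 36 each (2 lost).
    db-r: 50+36 = 86 > 60
    search-2: 80+36 = 116 ≤ 120
    worker-1: 80+36 = 116 ≤ 140
Round 3 — db-r, lb-1 crash.
  db-r sheds 86 req/s to search-2: 86 each.
    search-2: 116+86 = 202 > 120
  lb-1 sheds 170 req/s to app-a, db-m, search-2: 56 each (2 lost).
    app-a: 80+56 = 136 > 110
    db-m: 90+56 = 146 > 140
    search-2: 202+56 = 258 > 120
Round 4 — app-a, db-m, search-2 crash.
  app-a sheds 136 req/s: no online neighbours, lost.
  db-m sheds 146 req/s: no online neighbours, lost.
  search-2 sheds 258 req/s: no online neighbours, lost.
No further crashes.

116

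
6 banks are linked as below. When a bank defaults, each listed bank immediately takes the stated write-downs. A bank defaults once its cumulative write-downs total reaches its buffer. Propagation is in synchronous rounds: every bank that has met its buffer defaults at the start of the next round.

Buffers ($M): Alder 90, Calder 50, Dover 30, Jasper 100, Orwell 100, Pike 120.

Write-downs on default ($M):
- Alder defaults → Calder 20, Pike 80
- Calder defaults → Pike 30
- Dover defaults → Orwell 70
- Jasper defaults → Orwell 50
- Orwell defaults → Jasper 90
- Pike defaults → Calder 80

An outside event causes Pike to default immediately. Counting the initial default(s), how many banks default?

Round 1 — Pike defaults (initial).
  Calder: +80 → 80 ≥ 50
Round 2 — Calder defaults.
No further defaults.

2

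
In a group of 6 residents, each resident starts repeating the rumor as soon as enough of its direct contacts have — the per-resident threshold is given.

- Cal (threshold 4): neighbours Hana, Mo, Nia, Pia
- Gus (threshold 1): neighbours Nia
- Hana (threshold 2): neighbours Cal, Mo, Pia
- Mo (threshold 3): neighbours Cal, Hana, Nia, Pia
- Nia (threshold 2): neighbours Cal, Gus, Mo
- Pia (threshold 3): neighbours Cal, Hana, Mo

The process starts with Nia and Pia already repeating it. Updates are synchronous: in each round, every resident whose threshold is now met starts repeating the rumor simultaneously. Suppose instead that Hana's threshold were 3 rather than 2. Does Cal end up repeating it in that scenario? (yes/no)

With Hana's threshold at 3:
Round 1 — Nia, Pia start repeating the rumor (initial).
Round 2 — checking thresholds:
  Cal: 2 of 4 neighbours < 4, not yet.
  Gus: 1 of 1 neighbours ≥ 1, starts repeating the rumor.
  Hana: 1 of 3 neighbours < 3, not yet.
  Mo: 2 of 4 neighbours < 3, not yet.
Round 3 — no new spreads; cascade stops.

no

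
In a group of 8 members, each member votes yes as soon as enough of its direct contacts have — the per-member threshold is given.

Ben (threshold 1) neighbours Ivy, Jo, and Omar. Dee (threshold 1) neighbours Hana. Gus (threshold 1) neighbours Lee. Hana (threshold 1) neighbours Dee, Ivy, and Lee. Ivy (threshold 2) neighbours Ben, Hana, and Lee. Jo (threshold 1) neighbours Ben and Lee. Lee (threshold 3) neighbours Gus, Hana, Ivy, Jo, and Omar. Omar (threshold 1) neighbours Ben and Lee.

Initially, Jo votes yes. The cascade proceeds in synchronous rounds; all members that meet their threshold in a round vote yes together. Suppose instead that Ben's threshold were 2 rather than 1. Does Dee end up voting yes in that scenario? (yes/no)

no

With Ben's threshold at 2:
Round 1 — Jo votes yes (initial).
Round 2 — no new yes votes; cascade stops.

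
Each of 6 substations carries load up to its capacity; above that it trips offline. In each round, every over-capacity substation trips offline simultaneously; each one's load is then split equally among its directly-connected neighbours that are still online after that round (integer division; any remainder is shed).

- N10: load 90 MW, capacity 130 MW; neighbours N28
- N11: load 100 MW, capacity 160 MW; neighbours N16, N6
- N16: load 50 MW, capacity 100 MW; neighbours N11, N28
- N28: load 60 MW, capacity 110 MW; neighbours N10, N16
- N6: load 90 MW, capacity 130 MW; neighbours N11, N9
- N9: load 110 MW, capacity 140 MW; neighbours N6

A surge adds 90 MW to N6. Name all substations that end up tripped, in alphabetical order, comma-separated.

N10, N11, N16, N28, N6, N9

Round 1 — N6 at 180 > 130. N6 trips offline.
  N6 sheds 180 MW to N11, N9: 90 each.
    N11: 100+90 = 190 > 160
    N9: 110+90 = 200 > 140
Round 2 — N11, N9 trip offline.
  N11 sheds 190 MW to N16: 190 each.
    N16: 50+190 = 240 > 100
  N9 sheds 200 MW: no online neighbours, lost.
Round 3 — N16 trips offline.
  N16 sheds 240 MW to N28: 240 each.
    N28: 60+240 = 300 > 110
Round 4 — N28 trips offline.
  N28 sheds 300 MW to N10: 300 each.
    N10: 90+300 = 390 > 130
Round 5 — N10 trips offline.
  N10 sheds 390 MW: no online neighbours, lost.
No further trips.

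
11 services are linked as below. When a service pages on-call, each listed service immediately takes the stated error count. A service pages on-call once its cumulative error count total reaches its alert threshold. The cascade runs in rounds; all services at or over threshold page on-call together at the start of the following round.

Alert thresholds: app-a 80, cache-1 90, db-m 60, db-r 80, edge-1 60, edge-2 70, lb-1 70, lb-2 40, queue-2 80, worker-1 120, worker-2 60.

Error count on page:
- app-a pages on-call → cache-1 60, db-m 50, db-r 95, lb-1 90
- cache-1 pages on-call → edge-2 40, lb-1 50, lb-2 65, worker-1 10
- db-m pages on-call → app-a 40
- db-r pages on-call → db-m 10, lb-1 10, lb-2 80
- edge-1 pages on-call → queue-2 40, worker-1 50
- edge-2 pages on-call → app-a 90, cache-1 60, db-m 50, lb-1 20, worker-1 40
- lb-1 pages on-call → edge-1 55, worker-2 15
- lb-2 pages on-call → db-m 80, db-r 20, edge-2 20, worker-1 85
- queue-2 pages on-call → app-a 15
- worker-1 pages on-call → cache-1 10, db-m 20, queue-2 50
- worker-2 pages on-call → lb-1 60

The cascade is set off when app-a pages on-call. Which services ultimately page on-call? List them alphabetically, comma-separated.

Round 1 — app-a pages on-call (initial).
  cache-1: +60 → 60 < 90
  db-m: +50 → 50 < 60
  db-r: +95 → 95 ≥ 80
  lb-1: +90 → 90 ≥ 70
Round 2 — db-r, lb-1 page on-call.
  db-m: +10 → 60 ≥ 60
  edge-1: +55 → 55 < 60
  lb-2: +80 → 80 ≥ 40
  worker-2: +15 → 15 < 60
Round 3 — db-m, lb-2 page on-call.
  edge-2: +20 → 20 < 70
  worker-1: +85 → 85 < 120
No further pages.

app-a, db-m, db-r, lb-1, lb-2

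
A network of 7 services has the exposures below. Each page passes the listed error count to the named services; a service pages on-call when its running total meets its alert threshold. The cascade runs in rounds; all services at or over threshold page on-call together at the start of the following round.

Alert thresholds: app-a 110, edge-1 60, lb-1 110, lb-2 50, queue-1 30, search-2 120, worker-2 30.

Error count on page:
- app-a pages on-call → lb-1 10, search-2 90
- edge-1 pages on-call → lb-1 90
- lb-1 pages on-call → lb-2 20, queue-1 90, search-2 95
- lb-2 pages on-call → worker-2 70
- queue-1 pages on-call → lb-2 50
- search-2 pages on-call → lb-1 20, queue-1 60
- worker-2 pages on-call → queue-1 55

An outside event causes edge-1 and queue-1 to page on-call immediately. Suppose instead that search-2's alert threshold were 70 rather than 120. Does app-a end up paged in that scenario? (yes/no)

With search-2's alert threshold at 70:
Round 1 — edge-1, queue-1 page on-call (initial).
  lb-1: +90 → 90 < 110
  lb-2: +50 → 50 ≥ 50
Round 2 — lb-2 pages on-call.
  worker-2: +70 → 70 ≥ 30
Round 3 — worker-2 pages on-call.
No further pages.

no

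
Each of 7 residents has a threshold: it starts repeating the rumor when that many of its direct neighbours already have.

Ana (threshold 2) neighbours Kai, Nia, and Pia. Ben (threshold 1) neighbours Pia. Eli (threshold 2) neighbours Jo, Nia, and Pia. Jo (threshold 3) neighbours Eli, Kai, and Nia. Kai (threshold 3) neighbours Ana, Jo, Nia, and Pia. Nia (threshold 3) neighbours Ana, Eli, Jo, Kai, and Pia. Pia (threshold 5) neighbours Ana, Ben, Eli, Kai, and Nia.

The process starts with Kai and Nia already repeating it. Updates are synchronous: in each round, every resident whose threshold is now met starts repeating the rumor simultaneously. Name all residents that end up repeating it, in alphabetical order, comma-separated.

Round 1 — Kai, Nia start repeating the rumor (initial).
Round 2 — checking thresholds:
  Ana: 2 of 3 neighbours ≥ 2, starts repeating the rumor.
  Eli: 1 of 3 neighbours < 2, not yet.
  Jo: 2 of 3 neighbours < 3, not yet.
  Pia: 2 of 5 neighbours < 5, not yet.
Round 3 — no new spreads; cascade stops.

Ana, Kai, Nia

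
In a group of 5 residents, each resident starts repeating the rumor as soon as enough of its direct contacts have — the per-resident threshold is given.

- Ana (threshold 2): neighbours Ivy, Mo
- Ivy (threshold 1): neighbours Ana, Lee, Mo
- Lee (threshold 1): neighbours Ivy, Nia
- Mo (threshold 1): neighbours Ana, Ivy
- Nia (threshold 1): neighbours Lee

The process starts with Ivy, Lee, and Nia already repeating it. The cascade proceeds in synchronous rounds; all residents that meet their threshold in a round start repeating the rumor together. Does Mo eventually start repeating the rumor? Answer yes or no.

Round 1 — Ivy, Lee, Nia start repeating the rumor (initial).
Round 2 — checking thresholds:
  Ana: 1 of 2 neighbours < 2, holds.
  Mo: 1 of 2 neighbours ≥ 1, starts repeating the rumor.
Round 3 — checking thresholds:
  Ana: 2 of 2 neighbours ≥ 2, starts repeating the rumor.
Round 4 — no new spreads; cascade stops.

yes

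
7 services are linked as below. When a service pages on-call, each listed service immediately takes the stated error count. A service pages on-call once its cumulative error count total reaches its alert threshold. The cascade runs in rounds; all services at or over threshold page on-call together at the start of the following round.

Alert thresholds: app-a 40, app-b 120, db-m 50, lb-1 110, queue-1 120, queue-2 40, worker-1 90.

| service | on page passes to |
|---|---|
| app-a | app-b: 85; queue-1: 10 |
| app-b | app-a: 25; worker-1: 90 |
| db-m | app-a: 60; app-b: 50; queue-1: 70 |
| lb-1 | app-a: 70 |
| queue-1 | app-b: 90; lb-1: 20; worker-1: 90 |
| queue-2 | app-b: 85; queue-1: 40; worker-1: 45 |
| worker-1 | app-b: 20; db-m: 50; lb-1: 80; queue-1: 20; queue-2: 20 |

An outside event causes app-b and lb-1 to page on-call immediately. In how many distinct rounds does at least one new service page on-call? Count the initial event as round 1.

Round 1 — app-b, lb-1 page on-call (initial).
  app-a: +25+70 → 95 ≥ 40
  worker-1: +90 → 90 ≥ 90
Round 2 — app-a, worker-1 page on-call.
  db-m: +50 → 50 ≥ 50
  queue-1: +10+20 → 30 < 120
  queue-2: +20 → 20 < 40
Round 3 — db-m pages on-call.
  queue-1: +70 → 100 < 120
No further pages.

3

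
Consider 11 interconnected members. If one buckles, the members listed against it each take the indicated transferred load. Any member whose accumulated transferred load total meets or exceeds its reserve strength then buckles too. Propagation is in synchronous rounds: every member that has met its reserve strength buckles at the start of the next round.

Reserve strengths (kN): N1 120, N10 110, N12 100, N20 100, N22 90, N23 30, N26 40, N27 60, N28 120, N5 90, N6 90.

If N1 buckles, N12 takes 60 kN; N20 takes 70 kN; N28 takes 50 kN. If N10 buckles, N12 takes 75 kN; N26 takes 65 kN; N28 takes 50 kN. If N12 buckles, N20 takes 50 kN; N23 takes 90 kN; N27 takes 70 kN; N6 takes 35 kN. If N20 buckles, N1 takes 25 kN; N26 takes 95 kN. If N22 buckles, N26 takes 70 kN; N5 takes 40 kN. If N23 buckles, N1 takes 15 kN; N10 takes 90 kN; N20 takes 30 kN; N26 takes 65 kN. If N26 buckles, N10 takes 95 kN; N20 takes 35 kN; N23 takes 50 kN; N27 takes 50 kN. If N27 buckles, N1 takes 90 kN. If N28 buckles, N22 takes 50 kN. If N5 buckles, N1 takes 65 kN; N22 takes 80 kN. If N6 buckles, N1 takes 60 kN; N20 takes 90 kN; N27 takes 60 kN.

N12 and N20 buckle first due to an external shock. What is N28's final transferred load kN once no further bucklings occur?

Round 1 — N12, N20 buckle (initial).
  N1: +25 → 25 < 120
  N23: +90 → 90 ≥ 30
  N26: +95 → 95 ≥ 40
  N27: +70 → 70 ≥ 60
  N6: +35 → 35 < 90
Round 2 — N23, N26, N27 buckle.
  N1: +15+90 → 130 ≥ 120
  N10: +90+95 → 185 ≥ 110
Round 3 — N1, N10 buckle.
  N28: +50+50 → 100 < 120
No further bucklings.

100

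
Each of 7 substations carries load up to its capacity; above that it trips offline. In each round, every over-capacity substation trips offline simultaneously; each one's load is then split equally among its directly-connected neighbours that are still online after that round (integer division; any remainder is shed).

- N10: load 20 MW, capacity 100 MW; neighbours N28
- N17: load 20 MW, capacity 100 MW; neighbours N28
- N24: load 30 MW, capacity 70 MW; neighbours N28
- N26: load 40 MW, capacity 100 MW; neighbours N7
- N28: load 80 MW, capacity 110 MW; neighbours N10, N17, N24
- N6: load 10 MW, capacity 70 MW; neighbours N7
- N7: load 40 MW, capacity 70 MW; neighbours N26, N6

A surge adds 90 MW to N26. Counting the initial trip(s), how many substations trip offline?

3

Round 1 — N26 at 130 > 100. N26 trips offline.
  N26 sheds 130 MW to N7: 130 each.
    N7: 40+130 = 170 > 70
Round 2 — N7 trips offline.
  N7 sheds 170 MW to N6: 170 each.
    N6: 10+170 = 180 > 70
Round 3 — N6 trips offline.
  N6 sheds 180 MW: no online neighbours, lost.
No further trips.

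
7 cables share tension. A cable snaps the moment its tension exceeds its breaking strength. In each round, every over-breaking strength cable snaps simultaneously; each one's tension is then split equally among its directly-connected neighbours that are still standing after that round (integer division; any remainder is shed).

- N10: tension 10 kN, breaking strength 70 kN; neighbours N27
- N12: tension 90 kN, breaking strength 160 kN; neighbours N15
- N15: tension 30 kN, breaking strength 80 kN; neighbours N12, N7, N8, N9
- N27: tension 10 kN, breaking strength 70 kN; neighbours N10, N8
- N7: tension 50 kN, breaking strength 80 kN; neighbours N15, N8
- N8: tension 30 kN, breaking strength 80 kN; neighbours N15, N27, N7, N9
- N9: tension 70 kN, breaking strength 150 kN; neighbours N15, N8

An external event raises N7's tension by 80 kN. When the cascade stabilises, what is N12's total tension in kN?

Round 1 — N7 at 130 > 80. N7 snaps.
  N7 sheds 130 kN to N15, N8: 65 each.
    N15: 30+65 = 95 > 80
    N8: 30+65 = 95 > 80
Round 2 — N15, N8 snap.
  N15 sheds 95 kN to N12, N9: 47 each (1 lost).
    N12: 90+47 = 137 ≤ 160
    N9: 70+47 = 117 ≤ 150
  N8 sheds 95 kN to N27, N9: 47 each (1 lost).
    N27: 10+47 = 57 ≤ 70
    N9: 117+47 = 164 > 150
Round 3 — N9 snaps.
  N9 sheds 164 kN: no online neighbours, lost.
No further breaks.

137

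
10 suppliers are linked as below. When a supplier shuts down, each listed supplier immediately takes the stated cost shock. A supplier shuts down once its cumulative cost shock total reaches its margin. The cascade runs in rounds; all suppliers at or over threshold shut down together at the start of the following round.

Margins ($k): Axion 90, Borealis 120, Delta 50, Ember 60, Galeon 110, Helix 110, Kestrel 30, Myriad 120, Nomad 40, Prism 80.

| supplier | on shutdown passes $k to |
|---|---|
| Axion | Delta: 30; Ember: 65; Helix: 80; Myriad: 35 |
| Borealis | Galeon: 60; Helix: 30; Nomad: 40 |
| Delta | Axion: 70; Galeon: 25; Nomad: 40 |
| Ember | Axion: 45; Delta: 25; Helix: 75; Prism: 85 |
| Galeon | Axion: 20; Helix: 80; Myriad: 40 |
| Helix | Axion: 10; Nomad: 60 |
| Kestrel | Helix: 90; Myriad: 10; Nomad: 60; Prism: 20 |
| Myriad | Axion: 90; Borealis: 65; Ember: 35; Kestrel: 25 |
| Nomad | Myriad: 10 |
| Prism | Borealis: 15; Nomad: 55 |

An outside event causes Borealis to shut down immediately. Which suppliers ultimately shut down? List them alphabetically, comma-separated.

Round 1 — Borealis shuts down (initial).
  Galeon: +60 → 60 < 110
  Helix: +30 → 30 < 110
  Nomad: +40 → 40 ≥ 40
Round 2 — Nomad shuts down.
  Myriad: +10 → 10 < 120
No further shutdowns.

Borealis, Nomad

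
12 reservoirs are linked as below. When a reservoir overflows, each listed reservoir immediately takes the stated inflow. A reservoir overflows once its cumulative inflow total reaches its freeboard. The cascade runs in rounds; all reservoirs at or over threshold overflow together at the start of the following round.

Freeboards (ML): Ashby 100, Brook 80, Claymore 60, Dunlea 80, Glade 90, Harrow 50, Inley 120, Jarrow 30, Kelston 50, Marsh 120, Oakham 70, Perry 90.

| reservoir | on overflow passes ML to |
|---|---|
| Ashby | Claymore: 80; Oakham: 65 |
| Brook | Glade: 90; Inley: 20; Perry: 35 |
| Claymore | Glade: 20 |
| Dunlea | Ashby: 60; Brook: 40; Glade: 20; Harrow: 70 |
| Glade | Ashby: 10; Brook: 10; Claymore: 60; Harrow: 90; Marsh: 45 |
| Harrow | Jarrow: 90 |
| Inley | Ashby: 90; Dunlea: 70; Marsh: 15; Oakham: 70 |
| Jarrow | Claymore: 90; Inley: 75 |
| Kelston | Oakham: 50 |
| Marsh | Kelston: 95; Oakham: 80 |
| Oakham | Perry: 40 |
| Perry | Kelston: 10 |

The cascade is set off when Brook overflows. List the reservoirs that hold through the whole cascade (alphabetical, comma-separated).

Ashby, Dunlea, Inley, Kelston, Marsh, Oakham, Perry

Round 1 — Brook overflows (initial).
  Glade: +90 → 90 ≥ 90
  Inley: +20 → 20 < 120
  Perry: +35 → 35 < 90
Round 2 — Glade overflows.
  Ashby: +10 → 10 < 100
  Claymore: +60 → 60 ≥ 60
  Harrow: +90 → 90 ≥ 50
  Marsh: +45 → 45 < 120
Round 3 — Claymore, Harrow overflow.
  Jarrow: +90 → 90 ≥ 30
Round 4 — Jarrow overflows.
  Inley: +75 → 95 < 120
No further overflows.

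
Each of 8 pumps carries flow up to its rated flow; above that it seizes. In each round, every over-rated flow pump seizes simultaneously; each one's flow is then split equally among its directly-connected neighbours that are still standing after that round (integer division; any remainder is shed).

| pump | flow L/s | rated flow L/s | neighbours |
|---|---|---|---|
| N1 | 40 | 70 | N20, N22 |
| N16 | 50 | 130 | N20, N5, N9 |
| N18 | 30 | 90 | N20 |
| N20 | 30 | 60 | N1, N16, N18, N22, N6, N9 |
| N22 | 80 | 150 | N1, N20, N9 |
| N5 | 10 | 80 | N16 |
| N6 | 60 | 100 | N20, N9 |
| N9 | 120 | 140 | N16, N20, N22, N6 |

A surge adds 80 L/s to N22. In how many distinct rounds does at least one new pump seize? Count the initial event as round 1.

Round 1 — N22 at 160 > 150. N22 seizes.
  N22 sheds 160 L/s to N1, N20, N9: 53 each (1 lost).
    N1: 40+53 = 93 > 70
    N20: 30+53 = 83 > 60
    N9: 120+53 = 173 > 140
Round 2 — N1, N20, N9 seize.
  N1 sheds 93 L/s: no online neighbours, lost.
  N20 sheds 83 L/s to N16, N18, N6: 27 each (2 lost).
    N16: 50+27 = 77 ≤ 130
    N18: 30+27 = 57 ≤ 90
    N6: 60+27 = 87 ≤ 100
  N9 sheds 173 L/s to N16, N6: 86 each (1 lost).
    N16: 77+86 = 163 > 130
    N6: 87+86 = 173 > 100
Round 3 — N16, N6 seize.
  N16 sheds 163 L/s to N5: 163 each.
    N5: 10+163 = 173 > 80
  N6 sheds 173 L/s: no online neighbours, lost.
Round 4 — N5 seizes.
  N5 sheds 173 L/s: no online neighbours, lost.
No further seizures.

4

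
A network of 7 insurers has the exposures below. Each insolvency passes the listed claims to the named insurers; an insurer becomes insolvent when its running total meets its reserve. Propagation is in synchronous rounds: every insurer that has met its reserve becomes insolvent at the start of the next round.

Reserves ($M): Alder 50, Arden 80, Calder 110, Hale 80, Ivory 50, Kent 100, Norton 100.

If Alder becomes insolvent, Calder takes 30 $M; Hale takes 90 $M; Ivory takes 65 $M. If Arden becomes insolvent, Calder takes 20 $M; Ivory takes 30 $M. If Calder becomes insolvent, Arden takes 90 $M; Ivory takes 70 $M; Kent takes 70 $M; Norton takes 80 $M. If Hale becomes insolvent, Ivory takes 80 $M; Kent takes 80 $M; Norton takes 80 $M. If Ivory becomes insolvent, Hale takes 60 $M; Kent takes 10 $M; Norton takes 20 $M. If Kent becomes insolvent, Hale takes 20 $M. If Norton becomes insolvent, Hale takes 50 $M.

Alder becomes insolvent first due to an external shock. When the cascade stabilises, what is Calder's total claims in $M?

Round 1 — Alder becomes insolvent (initial).
  Calder: +30 → 30 < 110
  Hale: +90 → 90 ≥ 80
  Ivory: +65 → 65 ≥ 50
Round 2 — Hale, Ivory become insolvent.
  Kent: +80+10 → 90 < 100
  Norton: +80+20 → 100 ≥ 100
Round 3 — Norton becomes insolvent.
No further insolvencies.

30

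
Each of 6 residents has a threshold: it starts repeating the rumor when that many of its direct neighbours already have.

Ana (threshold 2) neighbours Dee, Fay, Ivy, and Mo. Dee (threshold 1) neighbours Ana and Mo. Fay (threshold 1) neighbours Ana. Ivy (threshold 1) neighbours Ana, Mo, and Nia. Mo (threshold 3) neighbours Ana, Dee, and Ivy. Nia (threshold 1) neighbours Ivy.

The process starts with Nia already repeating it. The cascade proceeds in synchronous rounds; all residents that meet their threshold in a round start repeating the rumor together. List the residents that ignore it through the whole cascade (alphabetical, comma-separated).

Ana, Dee, Fay, Mo

Round 1 — Nia starts repeating the rumor (initial).
Round 2 — checking thresholds:
  Ivy: 1 of 3 neighbours ≥ 1, starts repeating the rumor.
Round 3 — no new spreads; cascade stops.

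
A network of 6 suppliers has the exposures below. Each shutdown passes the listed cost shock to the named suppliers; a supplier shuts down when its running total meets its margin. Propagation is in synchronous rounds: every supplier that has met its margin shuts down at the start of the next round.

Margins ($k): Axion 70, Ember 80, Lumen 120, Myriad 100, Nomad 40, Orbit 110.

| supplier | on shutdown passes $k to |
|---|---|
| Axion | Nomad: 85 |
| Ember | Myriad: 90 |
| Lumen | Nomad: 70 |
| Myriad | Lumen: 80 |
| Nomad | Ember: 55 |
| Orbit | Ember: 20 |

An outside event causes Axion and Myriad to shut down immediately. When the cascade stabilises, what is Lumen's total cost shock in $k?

80

Round 1 — Axion, Myriad shut down (initial).
  Lumen: +80 → 80 < 120
  Nomad: +85 → 85 ≥ 40
Round 2 — Nomad shuts down.
  Ember: +55 → 55 < 80
No further shutdowns.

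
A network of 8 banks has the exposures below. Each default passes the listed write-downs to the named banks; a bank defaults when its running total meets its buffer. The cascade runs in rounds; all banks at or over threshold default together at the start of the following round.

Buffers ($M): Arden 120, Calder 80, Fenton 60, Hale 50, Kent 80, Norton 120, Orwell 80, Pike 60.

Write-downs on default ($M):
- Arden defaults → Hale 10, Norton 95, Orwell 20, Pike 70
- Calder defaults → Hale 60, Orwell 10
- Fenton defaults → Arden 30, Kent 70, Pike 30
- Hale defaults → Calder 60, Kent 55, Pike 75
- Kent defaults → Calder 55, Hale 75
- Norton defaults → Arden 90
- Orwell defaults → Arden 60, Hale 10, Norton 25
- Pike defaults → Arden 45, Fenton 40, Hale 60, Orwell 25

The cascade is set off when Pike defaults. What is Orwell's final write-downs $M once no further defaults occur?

Round 1 — Pike defaults (initial).
  Arden: +45 → 45 < 120
  Fenton: +40 → 40 < 60
  Hale: +60 → 60 ≥ 50
  Orwell: +25 → 25 < 80
Round 2 — Hale defaults.
  Calder: +60 → 60 < 80
  Kent: +55 → 55 < 80
No further defaults.

25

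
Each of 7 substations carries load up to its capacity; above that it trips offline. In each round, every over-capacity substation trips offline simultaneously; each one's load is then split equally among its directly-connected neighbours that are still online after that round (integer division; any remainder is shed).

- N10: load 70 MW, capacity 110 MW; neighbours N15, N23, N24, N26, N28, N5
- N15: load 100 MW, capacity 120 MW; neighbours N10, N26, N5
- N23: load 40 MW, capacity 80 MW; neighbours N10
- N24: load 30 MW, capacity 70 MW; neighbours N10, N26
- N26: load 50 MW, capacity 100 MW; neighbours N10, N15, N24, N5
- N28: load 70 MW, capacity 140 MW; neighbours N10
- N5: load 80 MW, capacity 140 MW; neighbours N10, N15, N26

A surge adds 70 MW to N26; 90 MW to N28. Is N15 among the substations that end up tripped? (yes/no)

yes

Round 1 — N26 at 120 > 100; N28 at 160 > 140. N26, N28 trip offline.
  N26 sheds 120 MW to N10, N15, N24, N5: 30 each.
    N10: 70+30 = 100 ≤ 110
    N15: 100+30 = 130 > 120
    N24: 30+30 = 60 ≤ 70
    N5: 80+30 = 110 ≤ 140
  N28 sheds 160 MW to N10: 160 each.
    N10: 100+160 = 260 > 110
Round 2 — N10, N15 trip offline.
  N10 sheds 260 MW to N23, N24, N5: 86 each (2 lost).
    N23: 40+86 = 126 > 80
    N24: 60+86 = 146 > 70
    N5: 110+86 = 196 > 140
  N15 sheds 130 MW to N5: 130 each.
    N5: 196+130 = 326 > 140
Round 3 — N23, N24, N5 trip offline.
  N23 sheds 126 MW: no online neighbours, lost.
  N24 sheds 146 MW: no online neighbours, lost.
  N5 sheds 326 MW: no online neighbours, lost.
No further trips.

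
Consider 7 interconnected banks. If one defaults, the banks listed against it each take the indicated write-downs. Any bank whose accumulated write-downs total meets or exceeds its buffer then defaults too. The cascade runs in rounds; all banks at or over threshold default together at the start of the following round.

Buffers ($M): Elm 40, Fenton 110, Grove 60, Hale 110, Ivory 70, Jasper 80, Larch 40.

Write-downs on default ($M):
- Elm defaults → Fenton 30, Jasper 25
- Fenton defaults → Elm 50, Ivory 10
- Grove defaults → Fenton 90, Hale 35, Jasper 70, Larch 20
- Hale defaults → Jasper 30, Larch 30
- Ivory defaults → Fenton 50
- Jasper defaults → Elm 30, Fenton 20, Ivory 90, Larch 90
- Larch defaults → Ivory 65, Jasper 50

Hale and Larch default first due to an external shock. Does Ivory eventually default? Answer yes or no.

yes

Round 1 — Hale, Larch default (initial).
  Ivory: +65 → 65 < 70
  Jasper: +30+50 → 80 ≥ 80
Round 2 — Jasper defaults.
  Elm: +30 → 30 < 40
  Fenton: +20 → 20 < 110
  Ivory: +90 → 155 ≥ 70
Round 3 — Ivory defaults.
  Fenton: +50 → 70 < 110
No further defaults.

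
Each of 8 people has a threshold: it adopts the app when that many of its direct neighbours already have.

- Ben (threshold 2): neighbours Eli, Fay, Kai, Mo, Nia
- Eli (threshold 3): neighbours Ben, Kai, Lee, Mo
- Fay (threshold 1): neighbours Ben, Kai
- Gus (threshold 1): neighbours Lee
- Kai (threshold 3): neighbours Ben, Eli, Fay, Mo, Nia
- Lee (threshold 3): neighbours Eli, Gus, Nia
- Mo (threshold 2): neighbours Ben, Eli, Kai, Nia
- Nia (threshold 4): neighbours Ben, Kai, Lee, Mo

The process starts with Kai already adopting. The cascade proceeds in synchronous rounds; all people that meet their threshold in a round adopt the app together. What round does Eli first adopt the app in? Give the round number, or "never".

Round 1 — Kai adopts the app (initial).
Round 2 — checking thresholds:
  Ben: 1 of 5 neighbours < 2, holds.
  Eli: 1 of 4 neighbours < 3, holds.
  Fay: 1 of 2 neighbours ≥ 1, adopts the app.
  Mo: 1 of 4 neighbours < 2, holds.
  Nia: 1 of 4 neighbours < 4, holds.
Round 3 — checking thresholds:
  Ben: 2 of 5 neighbours ≥ 2, adopts the app.
  Eli: 1 of 4 neighbours < 3, holds.
  Mo: 1 of 4 neighbours < 2, holds.
  Nia: 1 of 4 neighbours < 4, holds.
Round 4 — checking thresholds:
  Eli: 2 of 4 neighbours < 3, holds.
  Mo: 2 of 4 neighbours ≥ 2, adopts the app.
  Nia: 2 of 4 neighbours < 4, holds.
Round 5 — checking thresholds:
  Eli: 3 of 4 neighbours ≥ 3, adopts the app.
  Nia: 3 of 4 neighbours < 4, holds.
Round 6 — no new adoptions; cascade stops.

5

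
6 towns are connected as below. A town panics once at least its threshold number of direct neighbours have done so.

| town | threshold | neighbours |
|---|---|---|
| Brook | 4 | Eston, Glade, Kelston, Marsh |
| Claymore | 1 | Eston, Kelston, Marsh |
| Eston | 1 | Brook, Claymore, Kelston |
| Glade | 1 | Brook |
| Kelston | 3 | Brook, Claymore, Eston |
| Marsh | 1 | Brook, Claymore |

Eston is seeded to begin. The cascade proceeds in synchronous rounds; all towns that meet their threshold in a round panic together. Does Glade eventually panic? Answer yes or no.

Round 1 — Eston panics (initial).
Round 2 — checking thresholds:
  Brook: 1 of 4 neighbours < 4, holds.
  Claymore: 1 of 3 neighbours ≥ 1, panics.
  Kelston: 1 of 3 neighbours < 3, holds.
Round 3 — checking thresholds:
  Brook: 1 of 4 neighbours < 4, holds.
  Kelston: 2 of 3 neighbours < 3, holds.
  Marsh: 1 of 2 neighbours ≥ 1, panics.
Round 4 — no new panics; cascade stops.

no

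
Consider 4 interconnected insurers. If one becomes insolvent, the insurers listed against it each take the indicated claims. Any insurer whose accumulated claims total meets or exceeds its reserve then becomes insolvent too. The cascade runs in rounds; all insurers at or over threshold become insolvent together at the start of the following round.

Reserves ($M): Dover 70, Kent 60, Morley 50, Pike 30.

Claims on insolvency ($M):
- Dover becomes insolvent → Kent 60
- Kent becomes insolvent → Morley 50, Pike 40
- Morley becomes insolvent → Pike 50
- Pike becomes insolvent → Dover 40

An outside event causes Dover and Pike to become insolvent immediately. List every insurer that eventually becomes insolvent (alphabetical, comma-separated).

Dover, Kent, Morley, Pike

Round 1 — Dover, Pike become insolvent (initial).
  Kent: +60 → 60 ≥ 60
Round 2 — Kent becomes insolvent.
  Morley: +50 → 50 ≥ 50
Round 3 — Morley becomes insolvent.
No further insolvencies.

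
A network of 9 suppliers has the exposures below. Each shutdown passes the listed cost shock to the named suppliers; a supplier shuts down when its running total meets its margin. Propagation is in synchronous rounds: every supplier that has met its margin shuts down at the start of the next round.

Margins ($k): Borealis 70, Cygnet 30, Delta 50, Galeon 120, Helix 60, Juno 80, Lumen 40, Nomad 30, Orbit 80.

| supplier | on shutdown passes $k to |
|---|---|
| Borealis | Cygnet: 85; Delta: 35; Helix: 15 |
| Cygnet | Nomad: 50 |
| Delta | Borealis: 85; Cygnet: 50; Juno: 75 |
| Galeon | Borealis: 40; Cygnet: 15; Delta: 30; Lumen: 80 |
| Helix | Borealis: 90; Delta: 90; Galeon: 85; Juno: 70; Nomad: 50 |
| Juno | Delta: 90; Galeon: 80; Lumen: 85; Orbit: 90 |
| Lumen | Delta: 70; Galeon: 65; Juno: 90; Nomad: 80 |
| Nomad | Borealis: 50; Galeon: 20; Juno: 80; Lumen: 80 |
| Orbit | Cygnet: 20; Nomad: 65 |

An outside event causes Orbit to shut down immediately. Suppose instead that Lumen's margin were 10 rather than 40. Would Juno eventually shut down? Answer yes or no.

yes

With Lumen's margin at 10:
Round 1 — Orbit shuts down (initial).
  Cygnet: +20 → 20 < 30
  Nomad: +65 → 65 ≥ 30
Round 2 — Nomad shuts down.
  Borealis: +50 → 50 < 70
  Galeon: +20 → 20 < 120
  Juno: +80 → 80 ≥ 80
  Lumen: +80 → 80 ≥ 10
Round 3 — Juno, Lumen shut down.
  Delta: +90+70 → 160 ≥ 50
  Galeon: +80+65 → 165 ≥ 120
Round 4 — Delta, Galeon shut down.
  Borealis: +85+40 → 175 ≥ 70
  Cygnet: +50+15 → 85 ≥ 30
Round 5 — Borealis, Cygnet shut down.
  Helix: +15 → 15 < 60
No further shutdowns.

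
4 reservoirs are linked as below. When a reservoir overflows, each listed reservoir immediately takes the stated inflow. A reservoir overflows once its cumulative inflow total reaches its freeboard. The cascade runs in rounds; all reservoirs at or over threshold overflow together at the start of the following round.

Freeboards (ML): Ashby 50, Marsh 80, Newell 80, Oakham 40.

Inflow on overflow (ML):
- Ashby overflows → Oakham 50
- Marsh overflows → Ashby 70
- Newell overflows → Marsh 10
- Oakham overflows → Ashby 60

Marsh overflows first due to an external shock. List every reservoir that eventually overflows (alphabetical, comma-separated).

Round 1 — Marsh overflows (initial).
  Ashby: +70 → 70 ≥ 50
Round 2 — Ashby overflows.
  Oakham: +50 → 50 ≥ 40
Round 3 — Oakham overflows.
No further overflows.

Ashby, Marsh, Oakham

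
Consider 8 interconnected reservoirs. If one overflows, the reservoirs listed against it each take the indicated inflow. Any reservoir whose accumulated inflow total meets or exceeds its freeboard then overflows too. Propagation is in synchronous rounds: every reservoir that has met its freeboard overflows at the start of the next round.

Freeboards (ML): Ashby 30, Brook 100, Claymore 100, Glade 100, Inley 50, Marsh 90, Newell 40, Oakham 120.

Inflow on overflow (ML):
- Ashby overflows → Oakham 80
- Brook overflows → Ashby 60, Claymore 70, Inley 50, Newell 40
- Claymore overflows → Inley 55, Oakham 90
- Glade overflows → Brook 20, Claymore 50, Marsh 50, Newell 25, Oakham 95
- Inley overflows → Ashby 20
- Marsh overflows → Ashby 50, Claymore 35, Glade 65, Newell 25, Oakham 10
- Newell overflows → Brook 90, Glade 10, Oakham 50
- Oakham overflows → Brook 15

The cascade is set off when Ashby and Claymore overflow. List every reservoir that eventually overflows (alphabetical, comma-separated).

Round 1 — Ashby, Claymore overflow (initial).
  Inley: +55 → 55 ≥ 50
  Oakham: +80+90 → 170 ≥ 120
Round 2 — Inley, Oakham overflow.
  Brook: +15 → 15 < 100
No further overflows.

Ashby, Claymore, Inley, Oakham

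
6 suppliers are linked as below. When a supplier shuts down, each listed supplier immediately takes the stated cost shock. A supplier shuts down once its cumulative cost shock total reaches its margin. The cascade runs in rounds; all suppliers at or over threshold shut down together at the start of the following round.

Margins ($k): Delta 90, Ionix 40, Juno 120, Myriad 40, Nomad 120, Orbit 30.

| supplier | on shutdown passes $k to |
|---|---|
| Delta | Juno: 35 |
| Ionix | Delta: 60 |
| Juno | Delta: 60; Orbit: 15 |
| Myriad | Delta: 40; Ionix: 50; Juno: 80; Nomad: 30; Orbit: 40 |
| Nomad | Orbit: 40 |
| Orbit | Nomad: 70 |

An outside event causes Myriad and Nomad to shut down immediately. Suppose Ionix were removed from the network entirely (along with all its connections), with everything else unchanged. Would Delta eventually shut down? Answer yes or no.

With Ionix removed:
Round 1 — Myriad, Nomad shut down (initial).
  Delta: +40 → 40 < 90
  Juno: +80 → 80 < 120
  Orbit: +40+40 → 80 ≥ 30
Round 2 — Orbit shuts down.
No further shutdowns.

no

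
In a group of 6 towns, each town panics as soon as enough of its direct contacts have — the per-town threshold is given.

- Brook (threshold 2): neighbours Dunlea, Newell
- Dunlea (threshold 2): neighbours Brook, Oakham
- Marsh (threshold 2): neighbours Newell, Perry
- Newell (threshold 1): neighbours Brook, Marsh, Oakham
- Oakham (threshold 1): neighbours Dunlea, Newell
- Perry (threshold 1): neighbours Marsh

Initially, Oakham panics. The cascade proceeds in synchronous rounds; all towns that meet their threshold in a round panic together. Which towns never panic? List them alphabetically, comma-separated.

Brook, Dunlea, Marsh, Perry

Round 1 — Oakham panics (initial).
Round 2 — checking thresholds:
  Dunlea: 1 of 2 neighbours < 2, holds.
  Newell: 1 of 3 neighbours ≥ 1, panics.
Round 3 — no new panics; cascade stops.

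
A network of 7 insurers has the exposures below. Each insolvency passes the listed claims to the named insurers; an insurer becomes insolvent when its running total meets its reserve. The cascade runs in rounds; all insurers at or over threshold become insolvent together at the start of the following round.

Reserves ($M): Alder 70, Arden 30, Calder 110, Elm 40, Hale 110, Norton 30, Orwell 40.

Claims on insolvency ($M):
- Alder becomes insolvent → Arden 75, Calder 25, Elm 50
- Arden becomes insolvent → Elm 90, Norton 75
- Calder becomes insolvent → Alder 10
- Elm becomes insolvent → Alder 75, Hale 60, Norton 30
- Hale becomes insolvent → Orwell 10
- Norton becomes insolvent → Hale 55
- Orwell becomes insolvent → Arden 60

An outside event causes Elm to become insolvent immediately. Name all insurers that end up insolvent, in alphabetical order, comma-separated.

Alder, Arden, Elm, Hale, Norton

Round 1 — Elm becomes insolvent (initial).
  Alder: +75 → 75 ≥ 70
  Hale: +60 → 60 < 110
  Norton: +30 → 30 ≥ 30
Round 2 — Alder, Norton become insolvent.
  Arden: +75 → 75 ≥ 30
  Calder: +25 → 25 < 110
  Hale: +55 → 115 ≥ 110
Round 3 — Arden, Hale become insolvent.
  Orwell: +10 → 10 < 40
No further insolvencies.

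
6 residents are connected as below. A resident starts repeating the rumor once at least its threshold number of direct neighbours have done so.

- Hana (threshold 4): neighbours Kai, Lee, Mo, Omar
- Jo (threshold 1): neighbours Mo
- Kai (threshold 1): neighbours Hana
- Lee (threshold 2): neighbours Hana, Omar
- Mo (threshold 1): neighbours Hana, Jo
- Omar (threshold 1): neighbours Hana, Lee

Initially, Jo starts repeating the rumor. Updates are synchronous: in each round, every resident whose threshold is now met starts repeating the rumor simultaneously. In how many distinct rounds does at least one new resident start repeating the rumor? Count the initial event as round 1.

2

Round 1 — Jo starts repeating the rumor (initial).
Round 2 — checking thresholds:
  Mo: 1 of 2 neighbours ≥ 1, starts repeating the rumor.
Round 3 — no new spreads; cascade stops.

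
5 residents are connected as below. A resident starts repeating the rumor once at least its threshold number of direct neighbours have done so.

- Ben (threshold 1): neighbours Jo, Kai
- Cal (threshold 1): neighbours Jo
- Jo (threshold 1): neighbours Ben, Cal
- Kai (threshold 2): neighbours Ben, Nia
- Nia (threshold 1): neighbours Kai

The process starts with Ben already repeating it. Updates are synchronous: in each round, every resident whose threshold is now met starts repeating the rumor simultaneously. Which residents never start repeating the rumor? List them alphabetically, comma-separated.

Round 1 — Ben starts repeating the rumor (initial).
Round 2 — checking thresholds:
  Jo: 1 of 2 neighbours ≥ 1, starts repeating the rumor.
  Kai: 1 of 2 neighbours < 2, not yet.
Round 3 — checking thresholds:
  Cal: 1 of 1 neighbours ≥ 1, starts repeating the rumor.
  Kai: 1 of 2 neighbours < 2, not yet.
Round 4 — no new spreads; cascade stops.

Kai, Nia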